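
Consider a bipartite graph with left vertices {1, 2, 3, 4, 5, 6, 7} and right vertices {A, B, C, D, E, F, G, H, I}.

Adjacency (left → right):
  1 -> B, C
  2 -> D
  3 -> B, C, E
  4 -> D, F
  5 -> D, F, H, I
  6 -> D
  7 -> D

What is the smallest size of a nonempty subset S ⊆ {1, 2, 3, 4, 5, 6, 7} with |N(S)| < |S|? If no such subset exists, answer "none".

Take S = {2, 6}. Its neighbourhood is {D}, so |N(S)| = 1 < |S| = 2.
No single vertex violates Hall's condition since each has at least one neighbour, so 2 is the minimum.

2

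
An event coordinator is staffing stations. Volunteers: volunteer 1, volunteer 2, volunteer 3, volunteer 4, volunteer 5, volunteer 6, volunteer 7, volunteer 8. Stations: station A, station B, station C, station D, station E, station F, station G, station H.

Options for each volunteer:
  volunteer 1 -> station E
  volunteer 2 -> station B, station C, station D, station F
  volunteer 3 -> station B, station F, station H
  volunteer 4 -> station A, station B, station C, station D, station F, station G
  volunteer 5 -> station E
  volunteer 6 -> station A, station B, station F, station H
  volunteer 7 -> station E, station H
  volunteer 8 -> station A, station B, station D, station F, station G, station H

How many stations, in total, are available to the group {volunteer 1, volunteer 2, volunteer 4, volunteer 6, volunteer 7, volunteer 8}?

The union of neighbours of {volunteer 1, volunteer 2, volunteer 4, volunteer 6, volunteer 7, volunteer 8} is {station A, station B, station C, station D, station E, station F, station G, station H}, which has 8 elements.
Since |N(S)| = 8 ≥ |S| = 6, Hall's condition holds for this subset.

8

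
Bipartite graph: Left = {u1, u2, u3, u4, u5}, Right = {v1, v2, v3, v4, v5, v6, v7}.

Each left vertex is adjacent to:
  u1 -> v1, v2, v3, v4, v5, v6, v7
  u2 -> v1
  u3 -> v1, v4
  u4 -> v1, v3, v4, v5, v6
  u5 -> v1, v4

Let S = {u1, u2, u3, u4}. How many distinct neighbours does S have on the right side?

The union of neighbours of {u1, u2, u3, u4} is {v1, v2, v3, v4, v5, v6, v7}, which has 7 elements.
Since |N(S)| = 7 ≥ |S| = 4, Hall's condition holds for this subset.

7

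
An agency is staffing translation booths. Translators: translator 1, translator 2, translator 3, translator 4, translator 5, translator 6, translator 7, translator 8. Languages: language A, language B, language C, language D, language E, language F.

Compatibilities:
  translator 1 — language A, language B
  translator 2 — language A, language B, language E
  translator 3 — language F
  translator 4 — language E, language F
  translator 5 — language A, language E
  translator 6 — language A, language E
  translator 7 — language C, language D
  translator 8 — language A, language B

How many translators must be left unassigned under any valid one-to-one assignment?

3

One maximum matching: translator 1–language A, translator 2–language B, translator 3–language F, translator 4–language E, translator 7–language D.
The set {translator 1, translator 2, translator 3, translator 4, translator 5, translator 6, translator 8} has only 4 neighbours ({language A, language B, language E, language F}), so by Hall's theorem at most 5 of the 8 translators can be matched.
That matches 5 of the 8, leaving 3 unmatched; no matching can do better.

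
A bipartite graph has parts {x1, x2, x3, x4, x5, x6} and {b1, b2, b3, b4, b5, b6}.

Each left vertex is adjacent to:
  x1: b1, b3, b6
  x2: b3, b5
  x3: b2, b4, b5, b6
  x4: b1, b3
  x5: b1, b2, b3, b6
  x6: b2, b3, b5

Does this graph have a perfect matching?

A valid assignment of size 6: x1→b6, x2→b5, x3→b4, x4→b1, x5→b2, x6→b3.
Every left vertex is matched, so this is a perfect matching.

Yes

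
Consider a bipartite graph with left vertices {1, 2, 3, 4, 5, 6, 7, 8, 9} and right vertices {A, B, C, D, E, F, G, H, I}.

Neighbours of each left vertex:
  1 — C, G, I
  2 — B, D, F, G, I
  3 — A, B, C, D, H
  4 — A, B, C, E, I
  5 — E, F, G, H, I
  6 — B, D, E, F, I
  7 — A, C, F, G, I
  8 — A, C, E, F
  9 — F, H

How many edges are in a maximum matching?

A valid assignment of size 9: 1-G, 2-D, 3-A, 4-B, 5-H, 6-E, 7-I, 8-C, 9-F.
All 9 left vertices are matched, so no larger matching exists.

9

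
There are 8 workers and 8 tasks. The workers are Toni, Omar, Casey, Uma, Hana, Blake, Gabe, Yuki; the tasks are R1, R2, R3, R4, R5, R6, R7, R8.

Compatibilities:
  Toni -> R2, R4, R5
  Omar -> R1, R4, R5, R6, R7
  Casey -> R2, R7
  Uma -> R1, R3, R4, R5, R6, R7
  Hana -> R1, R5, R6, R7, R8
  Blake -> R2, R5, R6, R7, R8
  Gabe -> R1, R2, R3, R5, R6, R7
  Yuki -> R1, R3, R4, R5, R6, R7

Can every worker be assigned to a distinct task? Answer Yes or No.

Yes

For example, pair Toni–R2, Omar–R1, Casey–R7, Uma–R4, Hana–R5, Blake–R8, Gabe–R3, Yuki–R6.
Every worker is matched, so this is a perfect matching.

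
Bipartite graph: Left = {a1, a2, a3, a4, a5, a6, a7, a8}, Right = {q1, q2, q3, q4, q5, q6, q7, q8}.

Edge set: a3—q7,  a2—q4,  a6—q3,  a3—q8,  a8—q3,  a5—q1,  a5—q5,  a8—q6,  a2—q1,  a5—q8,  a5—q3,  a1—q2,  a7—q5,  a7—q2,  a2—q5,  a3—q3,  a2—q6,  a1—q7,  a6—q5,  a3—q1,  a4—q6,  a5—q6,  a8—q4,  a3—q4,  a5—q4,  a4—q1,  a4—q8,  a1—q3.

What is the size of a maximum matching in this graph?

8

For example, pair a1–q2, a2–q4, a3–q7, a4–q8, a5–q1, a6–q3, a7–q5, a8–q6.
All 8 left vertices are matched, so no larger matching exists.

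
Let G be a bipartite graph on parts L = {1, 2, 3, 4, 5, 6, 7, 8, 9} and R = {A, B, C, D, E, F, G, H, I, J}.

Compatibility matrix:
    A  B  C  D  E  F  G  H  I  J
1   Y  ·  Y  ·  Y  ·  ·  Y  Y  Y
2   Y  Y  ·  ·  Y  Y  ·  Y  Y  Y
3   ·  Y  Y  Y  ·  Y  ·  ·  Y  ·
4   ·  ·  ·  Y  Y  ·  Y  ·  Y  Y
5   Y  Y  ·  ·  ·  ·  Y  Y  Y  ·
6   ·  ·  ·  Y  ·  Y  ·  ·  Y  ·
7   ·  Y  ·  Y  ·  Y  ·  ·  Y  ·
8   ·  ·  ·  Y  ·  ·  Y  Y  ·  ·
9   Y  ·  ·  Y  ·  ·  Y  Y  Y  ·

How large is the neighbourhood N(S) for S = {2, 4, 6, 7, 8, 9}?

9

The union of neighbours of {2, 4, 6, 7, 8, 9} is {A, B, D, E, F, G, H, I, J}, which has 9 elements.
Since |N(S)| = 9 ≥ |S| = 6, Hall's condition holds for this subset.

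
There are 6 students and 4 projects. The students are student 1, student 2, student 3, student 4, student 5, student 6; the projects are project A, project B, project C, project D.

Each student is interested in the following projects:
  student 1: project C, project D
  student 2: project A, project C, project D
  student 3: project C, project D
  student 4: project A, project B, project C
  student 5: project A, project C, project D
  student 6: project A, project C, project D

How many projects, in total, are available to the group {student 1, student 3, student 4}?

The union of neighbours of {student 1, student 3, student 4} is {project A, project B, project C, project D}, which has 4 elements.
Since |N(S)| = 4 ≥ |S| = 3, Hall's condition holds for this subset.

4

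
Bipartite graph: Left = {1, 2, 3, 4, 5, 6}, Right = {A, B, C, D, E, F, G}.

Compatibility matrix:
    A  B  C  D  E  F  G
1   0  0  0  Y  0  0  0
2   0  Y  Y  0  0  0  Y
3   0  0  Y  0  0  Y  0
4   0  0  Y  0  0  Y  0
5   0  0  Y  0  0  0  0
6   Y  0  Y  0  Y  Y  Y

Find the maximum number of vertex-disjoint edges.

5

A valid assignment of size 5: 1-D, 2-B, 3-C, 4-F, 6-G.
The set {3, 4, 5} has only 2 neighbours ({C, F}), so by Hall's theorem at most 5 of the 6 left vertices can be matched.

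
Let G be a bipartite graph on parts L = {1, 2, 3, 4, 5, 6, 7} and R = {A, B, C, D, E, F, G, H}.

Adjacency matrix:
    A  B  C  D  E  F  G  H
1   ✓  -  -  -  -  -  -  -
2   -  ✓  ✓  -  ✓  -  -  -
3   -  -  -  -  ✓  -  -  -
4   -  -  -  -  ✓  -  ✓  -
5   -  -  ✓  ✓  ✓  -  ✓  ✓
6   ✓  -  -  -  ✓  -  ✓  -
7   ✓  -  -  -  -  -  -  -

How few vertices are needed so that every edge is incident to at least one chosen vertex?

The 5 edges 1–A, 2–B, 3–E, 4–G, 5–H form a matching, so any vertex cover needs at least 5 vertices (one per matched edge).
Conversely {2, 5, A, E, G} meets every edge and has exactly 5 vertices, so 5 is optimal.

5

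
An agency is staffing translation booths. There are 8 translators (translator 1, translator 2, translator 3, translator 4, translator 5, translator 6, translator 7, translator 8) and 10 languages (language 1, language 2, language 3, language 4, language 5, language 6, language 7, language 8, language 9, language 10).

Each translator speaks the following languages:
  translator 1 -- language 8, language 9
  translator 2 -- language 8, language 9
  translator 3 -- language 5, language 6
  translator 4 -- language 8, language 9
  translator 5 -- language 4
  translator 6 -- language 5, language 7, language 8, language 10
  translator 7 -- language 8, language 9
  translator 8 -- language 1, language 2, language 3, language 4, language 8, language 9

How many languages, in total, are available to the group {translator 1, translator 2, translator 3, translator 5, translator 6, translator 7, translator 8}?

The union of neighbours of {translator 1, translator 2, translator 3, translator 5, translator 6, translator 7, translator 8} is {language 1, language 2, language 3, language 4, language 5, language 6, language 7, language 8, language 9, language 10}, which has 10 elements.
Since |N(S)| = 10 ≥ |S| = 7, Hall's condition holds for this subset.

10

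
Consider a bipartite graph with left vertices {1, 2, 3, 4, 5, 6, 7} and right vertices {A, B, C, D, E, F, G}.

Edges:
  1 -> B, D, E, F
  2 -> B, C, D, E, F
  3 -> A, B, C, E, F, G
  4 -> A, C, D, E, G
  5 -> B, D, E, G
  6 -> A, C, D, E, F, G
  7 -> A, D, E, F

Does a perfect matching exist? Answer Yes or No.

For example, pair 1–F, 2–C, 3–G, 4–D, 5–B, 6–A, 7–E.
All 7 left vertices are covered.

Yes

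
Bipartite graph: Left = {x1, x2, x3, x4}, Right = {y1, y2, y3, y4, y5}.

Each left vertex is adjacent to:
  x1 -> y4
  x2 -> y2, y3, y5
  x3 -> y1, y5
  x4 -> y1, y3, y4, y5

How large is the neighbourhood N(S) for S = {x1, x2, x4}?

5

The union of neighbours of {x1, x2, x4} is {y1, y2, y3, y4, y5}, which has 5 elements.
Since |N(S)| = 5 ≥ |S| = 3, Hall's condition holds for this subset.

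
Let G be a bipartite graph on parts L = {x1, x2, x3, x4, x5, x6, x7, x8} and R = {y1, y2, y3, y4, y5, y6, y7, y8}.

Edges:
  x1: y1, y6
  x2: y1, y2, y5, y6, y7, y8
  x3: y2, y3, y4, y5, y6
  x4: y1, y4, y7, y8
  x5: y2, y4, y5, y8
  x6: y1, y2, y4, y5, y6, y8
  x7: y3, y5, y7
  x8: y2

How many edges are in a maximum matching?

8

A valid assignment of size 8: x1→y6, x2→y7, x3→y4, x4→y1, x5→y8, x6→y5, x7→y3, x8→y2.
All 8 left vertices are matched, so no larger matching exists.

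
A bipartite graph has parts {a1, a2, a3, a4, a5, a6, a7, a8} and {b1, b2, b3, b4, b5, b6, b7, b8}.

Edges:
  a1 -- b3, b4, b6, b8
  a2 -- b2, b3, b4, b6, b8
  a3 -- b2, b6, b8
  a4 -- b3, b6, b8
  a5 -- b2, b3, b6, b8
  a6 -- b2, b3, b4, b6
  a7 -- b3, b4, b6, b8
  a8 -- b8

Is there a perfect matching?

The set {a1, a2, a3, a4, a5, a6, a7, a8} has only 5 neighbours ({b2, b3, b4, b6, b8}), so by Hall's theorem at most 5 of the 8 left vertices can be matched.
Hence no matching covers every left vertex.

No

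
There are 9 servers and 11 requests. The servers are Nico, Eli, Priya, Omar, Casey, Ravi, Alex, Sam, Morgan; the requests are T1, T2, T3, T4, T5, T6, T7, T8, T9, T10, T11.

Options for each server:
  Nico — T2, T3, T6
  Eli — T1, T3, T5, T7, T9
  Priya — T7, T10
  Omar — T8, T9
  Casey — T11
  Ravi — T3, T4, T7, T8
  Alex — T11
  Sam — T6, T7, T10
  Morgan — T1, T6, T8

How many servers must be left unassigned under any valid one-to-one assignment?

1

A valid assignment of size 8: Nico–T2, Eli–T5, Priya–T10, Omar–T9, Casey–T11, Ravi–T7, Sam–T6, Morgan–T8.
The set {Casey, Alex} has only 1 neighbour ({T11}), so by Hall's theorem at most 8 of the 9 servers can be matched.
That matches 8 of the 9, leaving 1 unmatched; no matching can do better.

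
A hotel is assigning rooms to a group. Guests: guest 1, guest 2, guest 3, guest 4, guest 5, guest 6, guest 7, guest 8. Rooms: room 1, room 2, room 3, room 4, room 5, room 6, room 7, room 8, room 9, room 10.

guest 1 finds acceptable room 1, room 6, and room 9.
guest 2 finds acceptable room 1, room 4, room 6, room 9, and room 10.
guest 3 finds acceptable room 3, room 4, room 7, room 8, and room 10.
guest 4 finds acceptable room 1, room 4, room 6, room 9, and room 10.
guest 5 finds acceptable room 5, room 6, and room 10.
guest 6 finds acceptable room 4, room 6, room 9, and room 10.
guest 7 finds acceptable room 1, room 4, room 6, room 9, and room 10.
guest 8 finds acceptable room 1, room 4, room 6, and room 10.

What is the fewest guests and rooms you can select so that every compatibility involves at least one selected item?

A maximum matching has 7 edges (e.g. guest 1–room 6, guest 2–room 10, guest 3–room 8, guest 4–room 1, guest 5–room 5, guest 6–room 9, guest 7–room 4).
By König's theorem the minimum vertex cover has the same size. One such cover is {guest 3, guest 5, room 1, room 4, room 6, room 9, room 10}.

7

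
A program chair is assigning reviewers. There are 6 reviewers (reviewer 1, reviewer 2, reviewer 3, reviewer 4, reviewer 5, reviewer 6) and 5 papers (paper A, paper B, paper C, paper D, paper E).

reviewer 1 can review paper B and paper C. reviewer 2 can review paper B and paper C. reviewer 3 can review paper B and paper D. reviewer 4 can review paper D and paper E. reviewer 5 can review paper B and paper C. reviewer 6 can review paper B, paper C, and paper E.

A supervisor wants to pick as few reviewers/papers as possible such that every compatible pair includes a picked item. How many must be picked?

4

{paper B, paper C, paper D, paper E} is a vertex cover of size 4: every edge has an endpoint in this set.
No smaller cover exists because reviewer 1–paper C, reviewer 2–paper B, reviewer 3–paper D, reviewer 4–paper E is a matching of size 4, and a cover must include an endpoint of each of these disjoint edges (König's theorem).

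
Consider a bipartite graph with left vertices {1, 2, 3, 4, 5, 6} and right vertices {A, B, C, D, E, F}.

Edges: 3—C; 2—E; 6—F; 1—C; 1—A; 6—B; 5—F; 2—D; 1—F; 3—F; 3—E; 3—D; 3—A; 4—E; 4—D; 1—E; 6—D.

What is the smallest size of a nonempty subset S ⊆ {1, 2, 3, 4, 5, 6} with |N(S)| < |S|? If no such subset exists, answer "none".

none

A matching saturating every left vertex exists, for instance 1→C, 2→D, 3→A, 4→E, 5→F, 6→B.
By Hall's marriage theorem, this means |N(S)| ≥ |S| for every subset S, so no violating subset exists.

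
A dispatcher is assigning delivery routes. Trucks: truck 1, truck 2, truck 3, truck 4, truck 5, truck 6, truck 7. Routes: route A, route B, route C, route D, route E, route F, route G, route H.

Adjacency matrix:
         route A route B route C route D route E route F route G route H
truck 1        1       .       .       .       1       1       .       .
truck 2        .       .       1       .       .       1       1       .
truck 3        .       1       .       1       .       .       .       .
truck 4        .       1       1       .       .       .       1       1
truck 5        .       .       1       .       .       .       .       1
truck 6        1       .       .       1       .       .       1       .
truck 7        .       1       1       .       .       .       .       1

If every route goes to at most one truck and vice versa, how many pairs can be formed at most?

7

One maximum matching: truck 1-route E, truck 2-route F, truck 3-route D, truck 4-route G, truck 5-route H, truck 6-route A, truck 7-route B.
This saturates every truck, so 7 is the maximum.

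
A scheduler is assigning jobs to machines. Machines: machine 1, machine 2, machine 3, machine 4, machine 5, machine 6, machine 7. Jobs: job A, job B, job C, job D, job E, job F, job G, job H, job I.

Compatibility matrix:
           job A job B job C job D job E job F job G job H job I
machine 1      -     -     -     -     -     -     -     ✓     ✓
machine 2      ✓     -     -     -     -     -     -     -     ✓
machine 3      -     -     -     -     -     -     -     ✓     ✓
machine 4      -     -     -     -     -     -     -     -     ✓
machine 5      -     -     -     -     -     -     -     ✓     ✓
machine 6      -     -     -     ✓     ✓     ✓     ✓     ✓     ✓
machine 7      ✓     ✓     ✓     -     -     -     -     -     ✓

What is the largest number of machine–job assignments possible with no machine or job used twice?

5

For example, pair machine 1→job I, machine 2→job A, machine 3→job H, machine 6→job F, machine 7→job B.
The set {machine 1, machine 3, machine 4, machine 5} has only 2 neighbours ({job H, job I}), so by Hall's theorem at most 5 of the 7 machines can be matched.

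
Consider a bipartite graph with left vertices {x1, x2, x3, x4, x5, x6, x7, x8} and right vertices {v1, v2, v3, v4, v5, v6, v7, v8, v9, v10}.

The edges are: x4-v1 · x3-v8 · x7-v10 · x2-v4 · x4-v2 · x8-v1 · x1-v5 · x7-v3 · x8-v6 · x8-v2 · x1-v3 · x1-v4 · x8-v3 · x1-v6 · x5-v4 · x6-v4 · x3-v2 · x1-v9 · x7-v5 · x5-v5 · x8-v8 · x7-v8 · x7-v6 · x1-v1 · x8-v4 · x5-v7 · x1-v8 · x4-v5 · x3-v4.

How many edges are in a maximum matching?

7

A valid assignment of size 7: x1→v8, x2→v4, x3→v2, x4→v1, x5→v7, x7→v10, x8→v3.
The set {x2, x6} has only 1 neighbour ({v4}), so by Hall's theorem at most 7 of the 8 left vertices can be matched.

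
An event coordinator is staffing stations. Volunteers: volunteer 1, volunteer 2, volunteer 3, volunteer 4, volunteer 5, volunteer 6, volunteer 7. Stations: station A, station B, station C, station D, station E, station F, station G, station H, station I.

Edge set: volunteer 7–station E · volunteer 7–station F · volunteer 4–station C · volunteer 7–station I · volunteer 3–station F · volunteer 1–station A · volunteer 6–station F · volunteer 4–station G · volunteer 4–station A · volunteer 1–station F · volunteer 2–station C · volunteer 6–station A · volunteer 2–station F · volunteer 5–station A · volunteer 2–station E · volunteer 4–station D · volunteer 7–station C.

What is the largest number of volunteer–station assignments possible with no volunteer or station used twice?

A valid assignment of size 5: volunteer 1→station A, volunteer 2→station C, volunteer 3→station F, volunteer 4→station D, volunteer 7→station E.
The set {volunteer 1, volunteer 3, volunteer 5, volunteer 6} has only 2 neighbours ({station A, station F}), so by Hall's theorem at most 5 of the 7 volunteers can be matched.

5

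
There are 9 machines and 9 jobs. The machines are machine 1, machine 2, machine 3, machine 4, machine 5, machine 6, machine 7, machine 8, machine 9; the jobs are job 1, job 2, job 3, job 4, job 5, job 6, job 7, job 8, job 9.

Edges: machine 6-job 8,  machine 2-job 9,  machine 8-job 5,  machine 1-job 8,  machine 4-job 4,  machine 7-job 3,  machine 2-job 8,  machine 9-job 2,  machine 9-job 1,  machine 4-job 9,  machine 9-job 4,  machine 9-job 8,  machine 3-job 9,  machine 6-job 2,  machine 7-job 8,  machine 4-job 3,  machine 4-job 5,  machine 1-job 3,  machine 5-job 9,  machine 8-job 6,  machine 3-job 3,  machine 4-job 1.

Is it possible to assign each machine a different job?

No

The set {machine 1, machine 2, machine 3, machine 5, machine 7} has only 3 neighbours ({job 3, job 8, job 9}), so by Hall's theorem at most 7 of the 9 machines can be matched.
Hence no matching covers every machine.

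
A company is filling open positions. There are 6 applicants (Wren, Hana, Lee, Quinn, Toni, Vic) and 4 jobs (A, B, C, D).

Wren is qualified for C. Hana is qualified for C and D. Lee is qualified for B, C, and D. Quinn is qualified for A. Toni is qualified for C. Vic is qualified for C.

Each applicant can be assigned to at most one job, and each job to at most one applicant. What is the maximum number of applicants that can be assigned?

One maximum matching: Wren-C, Hana-D, Lee-B, Quinn-A.
The set {Wren, Toni, Vic} has only 1 neighbour ({C}), so by Hall's theorem at most 4 of the 6 applicants can be matched.

4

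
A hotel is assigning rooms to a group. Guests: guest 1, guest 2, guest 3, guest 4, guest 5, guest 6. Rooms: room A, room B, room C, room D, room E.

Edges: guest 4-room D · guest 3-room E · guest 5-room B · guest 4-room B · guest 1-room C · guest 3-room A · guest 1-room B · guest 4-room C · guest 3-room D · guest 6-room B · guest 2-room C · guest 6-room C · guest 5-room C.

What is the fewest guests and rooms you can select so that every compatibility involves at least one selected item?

4

{guest 3, guest 4, room B, room C} is a vertex cover of size 4: every edge has an endpoint in this set.
No smaller cover exists because guest 1–room B, guest 2–room C, guest 3–room E, guest 4–room D is a matching of size 4, and a cover must include an endpoint of each of these disjoint edges (König's theorem).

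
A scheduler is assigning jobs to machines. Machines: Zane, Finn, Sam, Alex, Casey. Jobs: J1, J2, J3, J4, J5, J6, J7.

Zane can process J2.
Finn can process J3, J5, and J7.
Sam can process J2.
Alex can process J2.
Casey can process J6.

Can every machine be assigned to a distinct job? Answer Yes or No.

The set {Zane, Sam, Alex} has only 1 neighbour ({J2}), so by Hall's theorem at most 3 of the 5 machines can be matched.
Hence no matching covers every machine.

No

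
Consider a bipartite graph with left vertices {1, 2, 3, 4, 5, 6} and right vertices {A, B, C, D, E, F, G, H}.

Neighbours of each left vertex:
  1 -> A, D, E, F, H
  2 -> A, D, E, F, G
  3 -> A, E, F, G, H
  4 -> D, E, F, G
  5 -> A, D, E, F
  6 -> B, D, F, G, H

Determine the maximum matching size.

One maximum matching: 1–E, 2–A, 3–H, 4–F, 5–D, 6–G.
All 6 left vertices are matched, so no larger matching exists.

6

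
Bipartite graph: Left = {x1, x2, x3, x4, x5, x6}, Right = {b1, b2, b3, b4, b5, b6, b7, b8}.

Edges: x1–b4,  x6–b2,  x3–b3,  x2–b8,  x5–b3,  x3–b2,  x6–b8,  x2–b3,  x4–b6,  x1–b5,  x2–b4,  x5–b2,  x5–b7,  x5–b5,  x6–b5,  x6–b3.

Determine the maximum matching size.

6

One maximum matching: x1→b5, x2→b8, x3→b2, x4→b6, x5→b7, x6→b3.
This saturates every left vertex, so 6 is the maximum.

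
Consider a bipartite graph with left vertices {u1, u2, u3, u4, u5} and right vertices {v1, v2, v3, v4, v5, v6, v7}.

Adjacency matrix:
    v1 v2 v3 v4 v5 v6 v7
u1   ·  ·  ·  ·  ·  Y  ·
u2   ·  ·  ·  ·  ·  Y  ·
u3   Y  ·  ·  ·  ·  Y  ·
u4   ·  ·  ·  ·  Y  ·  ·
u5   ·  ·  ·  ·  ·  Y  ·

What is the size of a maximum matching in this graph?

3

A valid assignment of size 3: u1–v6, u3–v1, u4–v5.
The set {u1, u2, u5} has only 1 neighbour ({v6}), so by Hall's theorem at most 3 of the 5 left vertices can be matched.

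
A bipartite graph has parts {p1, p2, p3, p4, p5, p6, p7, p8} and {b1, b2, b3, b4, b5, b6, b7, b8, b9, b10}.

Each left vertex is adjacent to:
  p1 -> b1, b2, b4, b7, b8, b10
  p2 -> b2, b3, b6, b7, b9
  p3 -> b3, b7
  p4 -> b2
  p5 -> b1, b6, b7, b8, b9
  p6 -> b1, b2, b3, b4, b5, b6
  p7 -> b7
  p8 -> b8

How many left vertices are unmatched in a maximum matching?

For example, pair p1→b1, p2→b9, p3→b3, p4→b2, p5→b6, p6→b5, p7→b7, p8→b8.
This saturates every left vertex, so 8 is the maximum.
That matches 8 of the 8, leaving 0 unmatched; no matching can do better.

0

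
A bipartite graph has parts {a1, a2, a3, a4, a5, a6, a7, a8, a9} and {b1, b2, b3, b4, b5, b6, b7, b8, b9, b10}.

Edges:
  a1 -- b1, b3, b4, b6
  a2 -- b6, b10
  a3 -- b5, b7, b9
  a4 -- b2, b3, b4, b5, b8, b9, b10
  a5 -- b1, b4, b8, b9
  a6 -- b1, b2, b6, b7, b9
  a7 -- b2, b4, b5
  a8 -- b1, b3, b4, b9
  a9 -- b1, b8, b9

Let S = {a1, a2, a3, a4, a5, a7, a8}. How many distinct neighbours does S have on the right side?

The union of neighbours of {a1, a2, a3, a4, a5, a7, a8} is {b1, b2, b3, b4, b5, b6, b7, b8, b9, b10}, which has 10 elements.
Since |N(S)| = 10 ≥ |S| = 7, Hall's condition holds for this subset.

10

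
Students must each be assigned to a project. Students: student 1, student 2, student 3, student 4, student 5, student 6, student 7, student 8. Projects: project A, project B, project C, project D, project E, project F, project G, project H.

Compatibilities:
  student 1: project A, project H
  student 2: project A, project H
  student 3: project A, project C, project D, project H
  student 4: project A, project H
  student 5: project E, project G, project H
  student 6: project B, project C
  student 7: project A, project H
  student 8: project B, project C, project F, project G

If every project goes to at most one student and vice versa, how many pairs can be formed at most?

A valid assignment of size 6: student 1→project H, student 2→project A, student 3→project D, student 5→project E, student 6→project B, student 8→project C.
The set {student 1, student 2, student 4, student 7} has only 2 neighbours ({project A, project H}), so by Hall's theorem at most 6 of the 8 students can be matched.

6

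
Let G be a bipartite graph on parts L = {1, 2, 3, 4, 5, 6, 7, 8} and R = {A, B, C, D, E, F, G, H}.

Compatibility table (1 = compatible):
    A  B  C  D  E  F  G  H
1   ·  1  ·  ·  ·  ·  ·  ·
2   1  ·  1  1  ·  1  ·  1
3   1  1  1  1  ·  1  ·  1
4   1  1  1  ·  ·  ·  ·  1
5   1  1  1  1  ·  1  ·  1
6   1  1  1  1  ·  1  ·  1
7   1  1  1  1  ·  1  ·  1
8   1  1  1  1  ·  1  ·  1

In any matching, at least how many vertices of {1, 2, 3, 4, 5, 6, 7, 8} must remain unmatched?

A valid assignment of size 6: 1→B, 2→D, 3→F, 4→C, 5→H, 6→A.
The set {1, 2, 3, 4, 5, 6, 7, 8} has only 6 neighbours ({A, B, C, D, F, H}), so by Hall's theorem at most 6 of the 8 left vertices can be matched.
That matches 6 of the 8, leaving 2 unmatched; no matching can do better.

2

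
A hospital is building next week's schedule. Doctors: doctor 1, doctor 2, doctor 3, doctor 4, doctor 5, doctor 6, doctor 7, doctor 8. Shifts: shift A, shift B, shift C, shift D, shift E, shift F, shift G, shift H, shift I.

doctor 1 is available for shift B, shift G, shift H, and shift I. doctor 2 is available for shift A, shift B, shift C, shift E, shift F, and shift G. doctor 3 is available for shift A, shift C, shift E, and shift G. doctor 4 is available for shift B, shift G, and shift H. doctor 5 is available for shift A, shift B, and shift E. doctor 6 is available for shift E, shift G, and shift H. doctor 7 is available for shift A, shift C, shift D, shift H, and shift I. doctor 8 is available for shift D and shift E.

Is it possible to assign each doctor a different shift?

Yes

One maximum matching: doctor 1–shift G, doctor 2–shift F, doctor 3–shift C, doctor 4–shift B, doctor 5–shift A, doctor 6–shift H, doctor 7–shift I, doctor 8–shift E.
Every doctor is matched, so this matching saturates all of them.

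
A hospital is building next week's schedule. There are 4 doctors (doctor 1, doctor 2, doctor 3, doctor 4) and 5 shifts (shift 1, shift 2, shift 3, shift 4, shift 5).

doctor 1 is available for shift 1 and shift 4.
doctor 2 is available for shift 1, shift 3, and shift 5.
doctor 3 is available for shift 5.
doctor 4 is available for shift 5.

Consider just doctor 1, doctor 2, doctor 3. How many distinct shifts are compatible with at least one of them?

4

The union of neighbours of {doctor 1, doctor 2, doctor 3} is {shift 1, shift 3, shift 4, shift 5}, which has 4 elements.
Since |N(S)| = 4 ≥ |S| = 3, Hall's condition holds for this subset.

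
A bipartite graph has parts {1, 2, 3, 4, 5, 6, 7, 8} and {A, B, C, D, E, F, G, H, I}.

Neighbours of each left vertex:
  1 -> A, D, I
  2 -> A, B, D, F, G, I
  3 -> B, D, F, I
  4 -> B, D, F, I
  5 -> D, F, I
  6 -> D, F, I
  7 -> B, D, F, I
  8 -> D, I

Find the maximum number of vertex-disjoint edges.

6

One maximum matching: 1-A, 2-G, 3-I, 4-B, 5-D, 6-F.
The set {3, 4, 5, 6, 7, 8} has only 4 neighbours ({B, D, F, I}), so by Hall's theorem at most 6 of the 8 left vertices can be matched.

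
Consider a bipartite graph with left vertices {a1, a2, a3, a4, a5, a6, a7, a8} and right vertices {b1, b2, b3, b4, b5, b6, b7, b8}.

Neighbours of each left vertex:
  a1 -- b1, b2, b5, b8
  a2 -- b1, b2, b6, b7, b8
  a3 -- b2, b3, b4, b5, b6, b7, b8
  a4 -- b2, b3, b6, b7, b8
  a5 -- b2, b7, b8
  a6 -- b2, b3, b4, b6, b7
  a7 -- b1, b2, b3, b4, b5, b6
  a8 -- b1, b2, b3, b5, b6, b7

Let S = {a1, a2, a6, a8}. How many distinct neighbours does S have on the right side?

The union of neighbours of {a1, a2, a6, a8} is {b1, b2, b3, b4, b5, b6, b7, b8}, which has 8 elements.
Since |N(S)| = 8 ≥ |S| = 4, Hall's condition holds for this subset.

8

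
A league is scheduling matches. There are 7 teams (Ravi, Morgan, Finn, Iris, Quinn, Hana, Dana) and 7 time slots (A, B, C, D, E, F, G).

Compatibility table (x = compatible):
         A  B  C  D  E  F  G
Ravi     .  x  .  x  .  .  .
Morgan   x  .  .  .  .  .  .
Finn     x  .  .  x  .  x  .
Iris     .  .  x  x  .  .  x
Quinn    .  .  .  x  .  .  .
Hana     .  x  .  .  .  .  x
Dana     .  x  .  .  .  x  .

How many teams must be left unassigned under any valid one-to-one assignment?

1

A valid assignment of size 6: Ravi→B, Morgan→A, Finn→F, Iris→C, Quinn→D, Hana→G.
The set {Ravi, Morgan, Finn, Quinn, Dana} has only 4 neighbours ({A, B, D, F}), so by Hall's theorem at most 6 of the 7 teams can be matched.
That matches 6 of the 7, leaving 1 unmatched; no matching can do better.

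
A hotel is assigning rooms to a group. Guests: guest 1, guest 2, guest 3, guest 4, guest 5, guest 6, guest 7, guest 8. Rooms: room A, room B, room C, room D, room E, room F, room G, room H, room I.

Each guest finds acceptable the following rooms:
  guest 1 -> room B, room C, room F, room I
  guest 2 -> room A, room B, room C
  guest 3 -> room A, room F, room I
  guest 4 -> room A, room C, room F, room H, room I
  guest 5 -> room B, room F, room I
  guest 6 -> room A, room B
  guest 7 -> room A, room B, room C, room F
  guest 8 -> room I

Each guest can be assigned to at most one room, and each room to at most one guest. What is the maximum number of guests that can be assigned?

6

One maximum matching: guest 1–room F, guest 2–room C, guest 3–room A, guest 4–room H, guest 5–room I, guest 6–room B.
The set {guest 1, guest 2, guest 3, guest 5, guest 6, guest 7, guest 8} has only 5 neighbours ({room A, room B, room C, room F, room I}), so by Hall's theorem at most 6 of the 8 guests can be matched.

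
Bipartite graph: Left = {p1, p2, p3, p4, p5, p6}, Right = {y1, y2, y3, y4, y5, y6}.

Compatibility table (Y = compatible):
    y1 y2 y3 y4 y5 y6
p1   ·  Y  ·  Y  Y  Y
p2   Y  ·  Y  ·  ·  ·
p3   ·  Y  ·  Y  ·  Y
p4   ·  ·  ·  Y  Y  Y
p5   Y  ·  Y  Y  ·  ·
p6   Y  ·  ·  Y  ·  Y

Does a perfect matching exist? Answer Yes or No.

One maximum matching: p1→y6, p2→y3, p3→y2, p4→y5, p5→y4, p6→y1.
All 6 left vertices are covered.

Yes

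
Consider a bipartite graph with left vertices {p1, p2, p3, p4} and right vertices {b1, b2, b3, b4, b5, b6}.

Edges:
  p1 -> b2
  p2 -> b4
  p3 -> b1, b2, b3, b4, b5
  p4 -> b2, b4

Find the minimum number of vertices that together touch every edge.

3

{p3, b2, b4} is a vertex cover of size 3: every edge has an endpoint in this set.
No smaller cover exists because p1–b2, p2–b4, p3–b1 is a matching of size 3, and a cover must include an endpoint of each of these disjoint edges (König's theorem).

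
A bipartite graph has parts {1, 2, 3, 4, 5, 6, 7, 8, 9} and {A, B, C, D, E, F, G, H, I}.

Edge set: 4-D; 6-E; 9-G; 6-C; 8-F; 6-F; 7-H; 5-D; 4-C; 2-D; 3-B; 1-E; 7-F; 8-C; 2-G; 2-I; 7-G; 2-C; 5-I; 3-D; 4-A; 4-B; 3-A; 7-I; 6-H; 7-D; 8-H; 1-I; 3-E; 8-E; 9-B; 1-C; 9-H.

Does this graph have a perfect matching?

For example, pair 1-I, 2-G, 3-E, 4-A, 5-D, 6-H, 7-F, 8-C, 9-B.
All 9 left vertices are covered.

Yes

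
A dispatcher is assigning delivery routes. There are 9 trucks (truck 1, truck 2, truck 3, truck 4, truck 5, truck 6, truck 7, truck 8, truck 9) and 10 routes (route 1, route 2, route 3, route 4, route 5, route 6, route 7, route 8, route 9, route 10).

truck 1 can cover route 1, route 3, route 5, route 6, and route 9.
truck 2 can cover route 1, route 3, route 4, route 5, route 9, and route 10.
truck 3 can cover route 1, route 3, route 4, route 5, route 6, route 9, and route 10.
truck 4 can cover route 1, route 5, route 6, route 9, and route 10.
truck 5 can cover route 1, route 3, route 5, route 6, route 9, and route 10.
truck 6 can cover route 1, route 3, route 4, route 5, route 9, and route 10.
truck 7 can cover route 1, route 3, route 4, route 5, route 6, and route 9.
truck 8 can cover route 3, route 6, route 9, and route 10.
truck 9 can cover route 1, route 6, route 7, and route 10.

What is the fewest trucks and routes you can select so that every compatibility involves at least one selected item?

8

{truck 9, route 1, route 3, route 4, route 5, route 6, route 9, route 10} is a vertex cover of size 8: every edge has an endpoint in this set.
No smaller cover exists because truck 1–route 6, truck 2–route 5, truck 3–route 9, truck 4–route 10, truck 5–route 1, truck 6–route 3, truck 7–route 4, truck 9–route 7 is a matching of size 8, and a cover must include an endpoint of each of these disjoint edges (König's theorem).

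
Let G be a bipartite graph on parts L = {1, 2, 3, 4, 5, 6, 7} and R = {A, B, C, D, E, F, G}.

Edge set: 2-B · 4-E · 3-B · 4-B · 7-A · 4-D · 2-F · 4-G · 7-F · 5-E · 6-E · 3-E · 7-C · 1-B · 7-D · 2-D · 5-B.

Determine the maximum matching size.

One maximum matching: 1–B, 2–D, 3–E, 4–G, 7–F.
The set {1, 3, 5, 6} has only 2 neighbours ({B, E}), so by Hall's theorem at most 5 of the 7 left vertices can be matched.

5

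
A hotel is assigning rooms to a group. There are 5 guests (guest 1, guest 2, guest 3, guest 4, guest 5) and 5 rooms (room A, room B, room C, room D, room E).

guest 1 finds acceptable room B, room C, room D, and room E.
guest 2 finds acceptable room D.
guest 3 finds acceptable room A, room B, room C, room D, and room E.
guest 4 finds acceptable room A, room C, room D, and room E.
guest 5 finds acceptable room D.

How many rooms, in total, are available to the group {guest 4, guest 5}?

The union of neighbours of {guest 4, guest 5} is {room A, room C, room D, room E}, which has 4 elements.
Since |N(S)| = 4 ≥ |S| = 2, Hall's condition holds for this subset.

4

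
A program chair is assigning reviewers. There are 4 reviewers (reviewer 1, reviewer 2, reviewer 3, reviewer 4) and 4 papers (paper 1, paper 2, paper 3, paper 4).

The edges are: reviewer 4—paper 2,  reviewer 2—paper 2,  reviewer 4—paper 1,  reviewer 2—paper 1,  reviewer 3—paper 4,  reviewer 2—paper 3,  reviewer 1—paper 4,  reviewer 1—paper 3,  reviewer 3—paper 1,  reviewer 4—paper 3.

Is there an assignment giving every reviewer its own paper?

A valid assignment of size 4: reviewer 1-paper 3, reviewer 2-paper 2, reviewer 3-paper 4, reviewer 4-paper 1.
All 4 reviewers are covered.

Yes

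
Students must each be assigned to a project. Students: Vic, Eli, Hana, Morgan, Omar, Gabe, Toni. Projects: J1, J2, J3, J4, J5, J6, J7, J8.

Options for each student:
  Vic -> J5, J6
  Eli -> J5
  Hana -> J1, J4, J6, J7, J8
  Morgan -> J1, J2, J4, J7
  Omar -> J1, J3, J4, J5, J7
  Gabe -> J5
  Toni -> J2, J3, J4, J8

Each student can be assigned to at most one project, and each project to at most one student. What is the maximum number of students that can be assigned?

A valid assignment of size 6: Vic–J6, Eli–J5, Hana–J8, Morgan–J1, Omar–J7, Toni–J3.
The set {Eli, Gabe} has only 1 neighbour ({J5}), so by Hall's theorem at most 6 of the 7 students can be matched.

6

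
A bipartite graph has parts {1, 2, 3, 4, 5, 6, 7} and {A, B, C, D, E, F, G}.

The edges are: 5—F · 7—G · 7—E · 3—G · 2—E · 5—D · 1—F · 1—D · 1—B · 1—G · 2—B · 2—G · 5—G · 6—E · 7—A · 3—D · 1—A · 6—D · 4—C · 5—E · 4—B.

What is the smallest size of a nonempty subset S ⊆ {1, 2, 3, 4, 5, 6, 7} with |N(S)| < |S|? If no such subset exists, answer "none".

none

A matching saturating every left vertex exists, for instance 1→A, 2→B, 3→G, 4→C, 5→F, 6→D, 7→E.
By Hall's marriage theorem, this means |N(S)| ≥ |S| for every subset S, so no violating subset exists.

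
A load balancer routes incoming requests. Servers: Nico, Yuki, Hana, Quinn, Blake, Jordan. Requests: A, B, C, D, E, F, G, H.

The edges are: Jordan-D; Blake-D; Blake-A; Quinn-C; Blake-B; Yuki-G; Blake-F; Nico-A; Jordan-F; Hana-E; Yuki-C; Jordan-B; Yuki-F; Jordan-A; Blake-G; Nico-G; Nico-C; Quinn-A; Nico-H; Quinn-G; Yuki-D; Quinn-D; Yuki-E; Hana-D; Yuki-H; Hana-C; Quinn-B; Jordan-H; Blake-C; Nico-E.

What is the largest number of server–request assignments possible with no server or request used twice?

6

For example, pair Nico–E, Yuki–H, Hana–C, Quinn–G, Blake–B, Jordan–A.
This saturates every server, so 6 is the maximum.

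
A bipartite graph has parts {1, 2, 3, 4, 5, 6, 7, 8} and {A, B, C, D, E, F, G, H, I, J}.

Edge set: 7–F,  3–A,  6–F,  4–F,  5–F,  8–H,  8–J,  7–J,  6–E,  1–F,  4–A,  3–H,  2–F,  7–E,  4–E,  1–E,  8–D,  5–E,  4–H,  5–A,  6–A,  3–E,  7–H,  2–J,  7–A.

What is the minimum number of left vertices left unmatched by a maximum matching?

For example, pair 1–F, 2–J, 3–H, 4–A, 5–E, 8–D.
The set {1, 2, 3, 4, 5, 6, 7} has only 5 neighbours ({A, E, F, H, J}), so by Hall's theorem at most 6 of the 8 left vertices can be matched.
That matches 6 of the 8, leaving 2 unmatched; no matching can do better.

2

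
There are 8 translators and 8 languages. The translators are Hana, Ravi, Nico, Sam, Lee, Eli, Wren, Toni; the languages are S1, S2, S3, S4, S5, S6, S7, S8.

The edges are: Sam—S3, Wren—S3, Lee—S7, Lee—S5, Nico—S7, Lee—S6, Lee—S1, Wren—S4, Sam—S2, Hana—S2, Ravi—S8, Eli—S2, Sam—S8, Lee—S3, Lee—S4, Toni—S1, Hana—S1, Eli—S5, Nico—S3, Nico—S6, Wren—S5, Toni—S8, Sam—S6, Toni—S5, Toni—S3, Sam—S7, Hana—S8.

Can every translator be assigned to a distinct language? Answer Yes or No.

A valid assignment of size 8: Hana-S1, Ravi-S8, Nico-S6, Sam-S2, Lee-S7, Eli-S5, Wren-S4, Toni-S3.
All 8 translators are covered.

Yes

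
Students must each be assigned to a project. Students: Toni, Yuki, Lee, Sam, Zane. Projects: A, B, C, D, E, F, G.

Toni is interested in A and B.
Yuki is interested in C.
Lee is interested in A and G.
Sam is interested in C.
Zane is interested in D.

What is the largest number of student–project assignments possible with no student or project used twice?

One maximum matching: Toni–B, Yuki–C, Lee–G, Zane–D.
The set {Yuki, Sam} has only 1 neighbour ({C}), so by Hall's theorem at most 4 of the 5 students can be matched.

4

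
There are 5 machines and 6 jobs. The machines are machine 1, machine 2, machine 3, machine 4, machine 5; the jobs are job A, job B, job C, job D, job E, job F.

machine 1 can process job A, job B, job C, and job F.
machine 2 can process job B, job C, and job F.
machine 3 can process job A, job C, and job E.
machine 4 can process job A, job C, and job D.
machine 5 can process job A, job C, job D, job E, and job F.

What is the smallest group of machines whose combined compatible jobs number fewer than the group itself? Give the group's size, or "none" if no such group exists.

A matching saturating every machine exists, for instance machine 1→job A, machine 2→job B, machine 3→job E, machine 4→job D, machine 5→job F.
By Hall's marriage theorem, this means |N(S)| ≥ |S| for every subset S, so no violating subset exists.

none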